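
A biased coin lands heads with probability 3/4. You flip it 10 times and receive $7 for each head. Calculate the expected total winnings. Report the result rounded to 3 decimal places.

E[#heads] = 10·3/4 = 15/2 (linearity over flips).
E[winnings] = 7·15/2 = 105/2.
≈ 52.500

$52.500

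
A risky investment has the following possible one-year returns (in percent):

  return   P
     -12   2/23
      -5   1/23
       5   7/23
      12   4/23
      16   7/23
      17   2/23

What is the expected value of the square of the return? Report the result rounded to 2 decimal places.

E[X²] = (2/23)·144 + (1/23)·25 + (7/23)·25 + (4/23)·144 + (7/23)·256 + (2/23)·289
     = 3434/23 ≈ 149.30

149.30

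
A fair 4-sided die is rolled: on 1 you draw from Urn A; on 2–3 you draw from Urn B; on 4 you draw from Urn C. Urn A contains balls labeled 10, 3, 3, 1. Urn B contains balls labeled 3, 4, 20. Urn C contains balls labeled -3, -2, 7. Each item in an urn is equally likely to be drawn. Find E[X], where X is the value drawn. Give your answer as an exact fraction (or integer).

E[X | Urn A] = (10 + 3 + 3 + 1)/4 = 17/4
E[X | Urn B] = (3 + 4 + 20)/3 = 9
E[X | Urn C] = (-3 − 2 + 7)/3 = 2/3
E[X] = (1/4)·17/4 + (1/2)·9 + (1/4)·2/3 = 275/48

275/48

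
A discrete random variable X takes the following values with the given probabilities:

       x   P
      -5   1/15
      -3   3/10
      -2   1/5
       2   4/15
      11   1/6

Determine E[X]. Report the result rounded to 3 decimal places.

0.733

E[X] = (1/15)·(-5) + (3/10)·(-3) + (1/5)·(-2) + (4/15)·2 + (1/6)·11
     = 11/15 ≈ 0.733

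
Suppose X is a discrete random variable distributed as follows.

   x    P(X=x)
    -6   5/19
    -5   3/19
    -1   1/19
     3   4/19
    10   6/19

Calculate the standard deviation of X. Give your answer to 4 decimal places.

6.7138

E[X] = 26/19, E[X²] = 892/19
Var(X) = E[X²] − (E[X])² = 892/19 − 676/361 = 16272/361
SD(X) = √(16272/361) ≈ 6.7138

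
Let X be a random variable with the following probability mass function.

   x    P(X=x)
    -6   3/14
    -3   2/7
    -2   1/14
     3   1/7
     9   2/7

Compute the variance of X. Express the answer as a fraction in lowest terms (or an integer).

E[X] = (3/14)·(-6) + (2/7)·(-3) + (1/14)·(-2) + (1/7)·3 + (2/7)·9 = 5/7
E[X²] = (3/14)·36 + (2/7)·9 + (1/14)·4 + (1/7)·9 + (2/7)·81 = 35
Var(X) = 35 − (5/7)² = 1690/49

1690/49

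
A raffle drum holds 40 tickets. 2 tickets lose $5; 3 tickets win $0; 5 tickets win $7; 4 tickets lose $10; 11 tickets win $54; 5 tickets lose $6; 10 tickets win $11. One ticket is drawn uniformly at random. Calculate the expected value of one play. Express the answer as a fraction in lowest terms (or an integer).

659/40 dollars

E[payout] = (2/40)·(-5) + (3/40)·0 + (5/40)·7 + (4/40)·(-10) + (11/40)·54 + (5/40)·(-6) + (10/40)·11 = 659/40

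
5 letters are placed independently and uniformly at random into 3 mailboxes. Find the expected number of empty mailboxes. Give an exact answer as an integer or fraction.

32/81

Let Xⱼ=1 if mailbox j is empty. P(Xⱼ=1) = ((3-1)/3)^5 = 32/243.
By linearity, E[#empty] = 3·32/243 = 32/81.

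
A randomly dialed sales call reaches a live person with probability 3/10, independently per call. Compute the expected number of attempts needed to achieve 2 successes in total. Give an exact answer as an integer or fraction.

By linearity (sum of 2 independent geometric waits), E[trials] = 2/p = 2/(3/10) = 20/3.

20/3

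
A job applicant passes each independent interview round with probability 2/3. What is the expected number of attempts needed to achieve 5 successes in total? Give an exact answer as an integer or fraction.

15/2

By linearity (sum of 5 independent geometric waits), E[trials] = 5/p = 5/(2/3) = 15/2.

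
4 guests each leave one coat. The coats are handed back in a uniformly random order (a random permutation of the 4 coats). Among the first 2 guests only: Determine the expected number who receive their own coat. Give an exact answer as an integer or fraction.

Let Xᵢ = 1 if person i gets their own coat. For each i, P(Xᵢ=1) = 1/4.
By linearity of expectation, E[X₁+…+X_2] = 2·(1/4) = 1/2.

1/2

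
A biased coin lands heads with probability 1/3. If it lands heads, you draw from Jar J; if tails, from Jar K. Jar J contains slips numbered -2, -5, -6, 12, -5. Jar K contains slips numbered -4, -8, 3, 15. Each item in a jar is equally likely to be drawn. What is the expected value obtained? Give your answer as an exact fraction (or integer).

E[X | Jar J] = (-2 − 5 − 6 + 12 − 5)/5 = -6/5
E[X | Jar K] = (-4 − 8 + 3 + 15)/4 = 3/2
E[X] = (1/3)·(-6/5) + (2/3)·3/2 = 3/5

3/5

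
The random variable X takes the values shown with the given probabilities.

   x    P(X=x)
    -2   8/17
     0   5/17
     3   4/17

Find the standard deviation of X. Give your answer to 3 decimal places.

E[X] = -4/17, E[X²] = 4
Var(X) = E[X²] − (E[X])² = 4 − 16/289 = 1140/289
SD(X) = √(1140/289) ≈ 1.986

1.986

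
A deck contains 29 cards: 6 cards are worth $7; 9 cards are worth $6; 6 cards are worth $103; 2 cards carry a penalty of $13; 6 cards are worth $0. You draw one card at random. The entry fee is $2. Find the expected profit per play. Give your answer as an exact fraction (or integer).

630/29 dollars

E[payout] = (6/29)·7 + (9/29)·6 + (6/29)·103 + (2/29)·(-13) + (6/29)·0 = 688/29
Expected profit = 688/29 − 2 = 630/29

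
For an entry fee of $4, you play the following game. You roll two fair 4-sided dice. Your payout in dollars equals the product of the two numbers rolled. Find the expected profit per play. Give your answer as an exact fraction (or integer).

9/4 dollars

Distribution of the product of the two numbers rolled: 1 w.p. 1/16, 2 w.p. 1/8, 3 w.p. 1/8, 4 w.p. 3/16, 6 w.p. 1/8, 8 w.p. 1/8, …
E[payout] = (1/16)·1 + (1/8)·2 + (1/8)·3 + (3/16)·4 + (1/8)·6 + (1/8)·8 + (1/16)·9 + (1/8)·12 + (1/16)·16 = 25/4
Expected profit = 25/4 − 4 = 9/4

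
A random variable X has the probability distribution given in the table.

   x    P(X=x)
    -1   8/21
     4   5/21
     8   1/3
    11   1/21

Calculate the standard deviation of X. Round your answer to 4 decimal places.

E[X] = 79/21, E[X²] = 219/7
Var(X) = E[X²] − (E[X])² = 219/7 − 6241/441 = 7556/441
SD(X) = √(7556/441) ≈ 4.1393

4.1393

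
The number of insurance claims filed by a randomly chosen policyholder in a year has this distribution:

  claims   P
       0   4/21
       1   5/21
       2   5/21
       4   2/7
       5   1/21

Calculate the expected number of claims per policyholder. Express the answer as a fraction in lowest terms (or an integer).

44/21

E[X] = (4/21)·0 + (5/21)·1 + (5/21)·2 + (2/7)·4 + (1/21)·5
     = 44/21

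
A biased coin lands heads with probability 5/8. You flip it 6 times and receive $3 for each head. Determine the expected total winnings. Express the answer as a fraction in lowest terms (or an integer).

E[#heads] = 6·5/8 = 15/4 (linearity over flips).
E[winnings] = 3·15/4 = 45/4.

45/4 dollars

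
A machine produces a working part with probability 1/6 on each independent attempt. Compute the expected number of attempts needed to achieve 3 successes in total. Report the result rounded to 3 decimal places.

By linearity (sum of 3 independent geometric waits), E[trials] = 3/p = 3/(1/6) = 18.
≈ 18.000

18.000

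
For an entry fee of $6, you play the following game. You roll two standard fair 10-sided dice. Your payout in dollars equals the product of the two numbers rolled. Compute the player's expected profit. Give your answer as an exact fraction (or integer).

Distribution of the product of the two numbers rolled: 1 w.p. 1/100, 2 w.p. 1/50, 3 w.p. 1/50, 4 w.p. 3/100, 5 w.p. 1/50, 6 w.p. 1/25, …
E[payout] = (1/100)·1 + (1/50)·2 + (1/50)·3 + (3/100)·4 + (1/50)·5 + (1/25)·6 + (1/50)·7 + (1/25)·8 + (3/100)·9 + (1/25)·10 + (1/25)·12 + (1/50)·14 + (1/50)·15 + (3/100)·16 + (1/25)·18 + (1/25)·20 + (1/50)·21 + (1/25)·24 + (1/100)·25 + (1/50)·27 + (1/50)·28 + (1/25)·30 + (1/50)·32 + (1/50)·35 + (3/100)·36 + (1/25)·40 + (1/50)·42 + (1/50)·45 + (1/50)·48 + (1/100)·49 + (1/50)·50 + (1/50)·54 + (1/50)·56 + (1/50)·60 + (1/50)·63 + (1/100)·64 + (1/50)·70 + (1/50)·72 + (1/50)·80 + (1/100)·81 + (1/50)·90 + (1/100)·100 = 121/4
Expected profit = 121/4 − 6 = 97/4

97/4 dollars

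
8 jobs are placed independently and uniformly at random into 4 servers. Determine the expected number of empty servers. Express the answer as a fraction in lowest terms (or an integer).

6561/16384

Let Xⱼ=1 if server j is empty. P(Xⱼ=1) = ((4-1)/4)^8 = 6561/65536.
By linearity, E[#empty] = 4·6561/65536 = 6561/16384.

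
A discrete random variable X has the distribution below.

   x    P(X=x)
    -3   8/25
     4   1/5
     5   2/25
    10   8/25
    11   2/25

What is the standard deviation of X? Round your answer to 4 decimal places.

E[X] = 108/25, E[X²] = 1244/25
Var(X) = E[X²] − (E[X])² = 1244/25 − 11664/625 = 19436/625
SD(X) = √(19436/625) ≈ 5.5765

5.5765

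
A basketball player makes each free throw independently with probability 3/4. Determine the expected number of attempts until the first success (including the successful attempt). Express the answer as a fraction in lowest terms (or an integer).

4/3

For a geometric distribution, E[trials] = 1/p = 1/(3/4) = 4/3.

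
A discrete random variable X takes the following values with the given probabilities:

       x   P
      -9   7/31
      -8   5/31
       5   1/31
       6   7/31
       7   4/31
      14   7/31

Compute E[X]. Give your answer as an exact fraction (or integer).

70/31

E[X] = (7/31)·(-9) + (5/31)·(-8) + (1/31)·5 + (7/31)·6 + (4/31)·7 + (7/31)·14
     = 70/31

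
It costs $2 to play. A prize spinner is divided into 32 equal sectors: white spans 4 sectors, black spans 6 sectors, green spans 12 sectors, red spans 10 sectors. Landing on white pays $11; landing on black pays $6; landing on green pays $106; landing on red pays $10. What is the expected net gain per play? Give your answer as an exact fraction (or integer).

E[payout] = (4/32)·11 + (6/32)·6 + (12/32)·106 + (10/32)·10 = 363/8
Expected profit = 363/8 − 2 = 347/8

347/8 dollars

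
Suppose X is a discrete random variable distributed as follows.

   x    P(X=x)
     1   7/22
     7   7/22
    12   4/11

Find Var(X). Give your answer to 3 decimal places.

20.537

E[X] = (7/22)·1 + (7/22)·7 + (4/11)·12 = 76/11
E[X²] = (7/22)·1 + (7/22)·49 + (4/11)·144 = 751/11
Var(X) = 751/11 − (76/11)² = 2485/121 ≈ 20.537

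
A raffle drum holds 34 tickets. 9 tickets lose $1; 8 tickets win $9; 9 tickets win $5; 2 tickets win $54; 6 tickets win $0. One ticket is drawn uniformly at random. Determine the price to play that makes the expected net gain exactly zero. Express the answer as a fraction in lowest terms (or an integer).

108/17 dollars

E[payout] = (9/34)·(-1) + (8/34)·9 + (9/34)·5 + (2/34)·54 + (6/34)·0 = 108/17
Fair fee = E[payout] = 108/17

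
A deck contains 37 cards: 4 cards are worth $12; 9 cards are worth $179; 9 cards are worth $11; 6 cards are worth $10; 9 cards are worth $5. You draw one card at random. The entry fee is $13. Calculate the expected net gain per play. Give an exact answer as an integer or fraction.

1382/37 dollars

E[payout] = (4/37)·12 + (9/37)·179 + (9/37)·11 + (6/37)·10 + (9/37)·5 = 1863/37
Expected profit = 1863/37 − 13 = 1382/37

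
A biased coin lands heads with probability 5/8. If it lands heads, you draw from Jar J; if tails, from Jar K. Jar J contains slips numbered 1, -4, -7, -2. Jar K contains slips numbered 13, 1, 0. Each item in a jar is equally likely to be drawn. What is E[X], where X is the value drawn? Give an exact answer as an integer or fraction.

E[X | Jar J] = (1 − 4 − 7 − 2)/4 = -3
E[X | Jar K] = (13 + 1 + 0)/3 = 14/3
E[X] = (5/8)·(-3) + (3/8)·14/3 = -1/8

-1/8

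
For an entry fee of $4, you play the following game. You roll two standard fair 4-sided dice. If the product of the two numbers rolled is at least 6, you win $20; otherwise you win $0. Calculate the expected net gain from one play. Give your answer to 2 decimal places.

E[payout] = (1/2)·0 + (1/2)·20 = 10
Expected profit = 10 − 4 = 6 ≈ $6.00

$6.00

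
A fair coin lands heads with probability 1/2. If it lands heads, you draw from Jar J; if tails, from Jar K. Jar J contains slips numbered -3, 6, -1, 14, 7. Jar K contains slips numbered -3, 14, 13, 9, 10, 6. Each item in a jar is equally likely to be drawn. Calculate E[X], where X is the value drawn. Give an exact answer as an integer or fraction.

E[X | Jar J] = (-3 + 6 − 1 + 14 + 7)/5 = 23/5
E[X | Jar K] = (-3 + 14 + 13 + 9 + 10 + 6)/6 = 49/6
E[X] = (1/2)·23/5 + (1/2)·49/6 = 383/60

383/60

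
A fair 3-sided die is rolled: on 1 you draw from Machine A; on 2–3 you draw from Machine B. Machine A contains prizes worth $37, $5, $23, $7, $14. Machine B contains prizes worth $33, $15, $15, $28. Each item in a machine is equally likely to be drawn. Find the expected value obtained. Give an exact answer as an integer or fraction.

209/10 dollars

E[X | Machine A] = (37 + 5 + 23 + 7 + 14)/5 = 86/5
E[X | Machine B] = (33 + 15 + 15 + 28)/4 = 91/4
E[X] = (1/3)·86/5 + (2/3)·91/4 = 209/10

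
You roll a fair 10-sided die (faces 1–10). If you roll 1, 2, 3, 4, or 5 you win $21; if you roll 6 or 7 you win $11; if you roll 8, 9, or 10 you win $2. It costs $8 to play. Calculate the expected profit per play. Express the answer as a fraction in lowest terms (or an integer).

53/10 dollars

E[payout] = (3/10)·2 + (1/5)·11 + (1/2)·21 = 133/10
Expected profit = 133/10 − 8 = 53/10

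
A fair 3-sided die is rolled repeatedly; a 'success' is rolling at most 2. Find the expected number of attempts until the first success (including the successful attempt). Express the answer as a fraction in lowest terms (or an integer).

3/2

For a geometric distribution, E[trials] = 1/p = 1/(2/3) = 3/2.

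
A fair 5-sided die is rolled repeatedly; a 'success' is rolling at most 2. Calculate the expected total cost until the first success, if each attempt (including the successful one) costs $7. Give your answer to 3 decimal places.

E[#attempts] = 1/p = 5/2; E[cost] = 7·5/2 = 35/2.
≈ 17.500

$17.500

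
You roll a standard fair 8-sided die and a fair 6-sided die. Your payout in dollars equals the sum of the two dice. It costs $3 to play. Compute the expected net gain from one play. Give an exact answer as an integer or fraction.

$5

Distribution of the sum of the two dice: 2 w.p. 1/48, 3 w.p. 1/24, 4 w.p. 1/16, 5 w.p. 1/12, 6 w.p. 5/48, 7 w.p. 1/8, …
E[payout] = (1/48)·2 + (1/24)·3 + (1/16)·4 + (1/12)·5 + (5/48)·6 + (1/8)·7 + (1/8)·8 + (1/8)·9 + (5/48)·10 + (1/12)·11 + (1/16)·12 + (1/24)·13 + (1/48)·14 = 8
Expected profit = 8 − 3 = 5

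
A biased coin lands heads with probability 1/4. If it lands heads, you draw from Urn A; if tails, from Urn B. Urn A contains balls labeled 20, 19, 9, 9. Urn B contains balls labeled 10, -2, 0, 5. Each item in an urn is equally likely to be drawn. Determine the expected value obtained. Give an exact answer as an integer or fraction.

6

E[X | Urn A] = (20 + 19 + 9 + 9)/4 = 57/4
E[X | Urn B] = (10 − 2 + 0 + 5)/4 = 13/4
E[X] = (1/4)·57/4 + (3/4)·13/4 = 6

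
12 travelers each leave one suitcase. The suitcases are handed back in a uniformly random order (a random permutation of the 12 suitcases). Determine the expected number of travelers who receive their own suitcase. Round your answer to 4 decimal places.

1.0000

Let Xᵢ = 1 if person i gets their own suitcase. For each i, P(Xᵢ=1) = 1/12.
By linearity of expectation, E[X₁+…+X_12] = 12·(1/12) = 1.
≈ 1.0000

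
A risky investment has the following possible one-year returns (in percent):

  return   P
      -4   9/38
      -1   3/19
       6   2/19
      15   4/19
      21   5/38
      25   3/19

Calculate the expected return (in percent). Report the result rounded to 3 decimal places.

9.395

E[X] = (9/38)·(-4) + (3/19)·(-1) + (2/19)·6 + (4/19)·15 + (5/38)·21 + (3/19)·25
     = 357/38 ≈ 9.395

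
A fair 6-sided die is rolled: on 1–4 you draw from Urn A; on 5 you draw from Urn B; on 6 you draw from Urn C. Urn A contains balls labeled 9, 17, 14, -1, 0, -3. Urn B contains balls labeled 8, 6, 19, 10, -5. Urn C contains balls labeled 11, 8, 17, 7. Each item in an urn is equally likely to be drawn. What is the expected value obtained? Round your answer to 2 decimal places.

7.06

E[X | Urn A] = (9 + 17 + 14 − 1 + 0 − 3)/6 = 6
E[X | Urn B] = (8 + 6 + 19 + 10 − 5)/5 = 38/5
E[X | Urn C] = (11 + 8 + 17 + 7)/4 = 43/4
E[X] = (2/3)·6 + (1/6)·38/5 + (1/6)·43/4 = 847/120 ≈ 7.06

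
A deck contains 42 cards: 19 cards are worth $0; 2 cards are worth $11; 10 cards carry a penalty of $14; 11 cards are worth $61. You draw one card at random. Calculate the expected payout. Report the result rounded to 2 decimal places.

$13.17

E[payout] = (19/42)·0 + (2/42)·11 + (10/42)·(-14) + (11/42)·61 = 79/6
≈ $13.17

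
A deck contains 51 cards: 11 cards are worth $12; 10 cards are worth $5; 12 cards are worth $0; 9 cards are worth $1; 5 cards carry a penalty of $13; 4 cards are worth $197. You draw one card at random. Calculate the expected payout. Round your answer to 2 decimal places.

$17.92

E[payout] = (11/51)·12 + (10/51)·5 + (12/51)·0 + (9/51)·1 + (5/51)·(-13) + (4/51)·197 = 914/51
≈ $17.92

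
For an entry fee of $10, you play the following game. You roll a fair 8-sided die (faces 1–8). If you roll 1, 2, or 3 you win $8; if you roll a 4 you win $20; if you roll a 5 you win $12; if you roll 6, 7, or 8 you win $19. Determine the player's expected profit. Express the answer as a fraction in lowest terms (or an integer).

E[payout] = (3/8)·8 + (1/8)·12 + (3/8)·19 + (1/8)·20 = 113/8
Expected profit = 113/8 − 10 = 33/8

33/8 dollars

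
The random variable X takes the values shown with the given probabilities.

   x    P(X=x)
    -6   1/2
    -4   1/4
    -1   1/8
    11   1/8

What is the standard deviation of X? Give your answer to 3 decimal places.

E[X] = -11/4, E[X²] = 149/4
Var(X) = E[X²] − (E[X])² = 149/4 − 121/16 = 475/16
SD(X) = √(475/16) ≈ 5.449

5.449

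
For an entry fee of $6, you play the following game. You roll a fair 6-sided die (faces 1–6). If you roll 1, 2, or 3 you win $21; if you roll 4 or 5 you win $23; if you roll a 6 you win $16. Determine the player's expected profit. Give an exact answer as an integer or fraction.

89/6 dollars

E[payout] = (1/6)·16 + (1/2)·21 + (1/3)·23 = 125/6
Expected profit = 125/6 − 6 = 89/6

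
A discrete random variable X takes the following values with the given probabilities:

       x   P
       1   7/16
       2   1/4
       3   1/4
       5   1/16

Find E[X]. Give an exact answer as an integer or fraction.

E[X] = (7/16)·1 + (1/4)·2 + (1/4)·3 + (1/16)·5
     = 2

2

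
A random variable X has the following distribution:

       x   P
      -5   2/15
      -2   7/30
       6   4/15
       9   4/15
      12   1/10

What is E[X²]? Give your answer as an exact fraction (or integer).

748/15

E[X²] = (2/15)·25 + (7/30)·4 + (4/15)·36 + (4/15)·81 + (1/10)·144
     = 748/15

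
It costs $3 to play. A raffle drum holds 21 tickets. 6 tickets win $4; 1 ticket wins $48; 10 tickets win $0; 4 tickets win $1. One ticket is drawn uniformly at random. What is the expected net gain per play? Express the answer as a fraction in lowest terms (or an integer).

13/21 dollars

E[payout] = (6/21)·4 + (1/21)·48 + (10/21)·0 + (4/21)·1 = 76/21
Expected profit = 76/21 − 3 = 13/21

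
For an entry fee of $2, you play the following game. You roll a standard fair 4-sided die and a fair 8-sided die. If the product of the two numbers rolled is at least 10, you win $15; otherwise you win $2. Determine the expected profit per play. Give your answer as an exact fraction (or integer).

E[payout] = (17/32)·2 + (15/32)·15 = 259/32
Expected profit = 259/32 − 2 = 195/32

195/32 dollars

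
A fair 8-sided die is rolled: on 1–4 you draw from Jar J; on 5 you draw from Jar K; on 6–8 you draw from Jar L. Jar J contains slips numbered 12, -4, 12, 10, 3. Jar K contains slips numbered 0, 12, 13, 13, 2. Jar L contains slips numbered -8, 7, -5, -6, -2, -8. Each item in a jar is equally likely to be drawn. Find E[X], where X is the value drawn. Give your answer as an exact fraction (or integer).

E[X | Jar J] = (12 − 4 + 12 + 10 + 3)/5 = 33/5
E[X | Jar K] = (0 + 12 + 13 + 13 + 2)/5 = 8
E[X | Jar L] = (-8 + 7 − 5 − 6 − 2 − 8)/6 = -11/3
E[X] = (1/2)·33/5 + (1/8)·8 + (3/8)·(-11/3) = 117/40

117/40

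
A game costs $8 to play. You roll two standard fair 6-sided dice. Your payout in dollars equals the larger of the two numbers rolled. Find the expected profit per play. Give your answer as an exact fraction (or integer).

Distribution of the larger of the two numbers rolled: 1 w.p. 1/36, 2 w.p. 1/12, 3 w.p. 5/36, 4 w.p. 7/36, 5 w.p. 1/4, 6 w.p. 11/36
E[payout] = (1/36)·1 + (1/12)·2 + (5/36)·3 + (7/36)·4 + (1/4)·5 + (11/36)·6 = 161/36
Expected profit = 161/36 − 8 = -127/36

-127/36 dollars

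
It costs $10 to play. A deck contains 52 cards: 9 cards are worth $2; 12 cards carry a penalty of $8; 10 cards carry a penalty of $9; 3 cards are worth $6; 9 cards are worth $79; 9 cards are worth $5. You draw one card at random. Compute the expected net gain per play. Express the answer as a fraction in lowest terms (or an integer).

E[payout] = (9/52)·2 + (12/52)·(-8) + (10/52)·(-9) + (3/52)·6 + (9/52)·79 + (9/52)·5 = 303/26
Expected profit = 303/26 − 10 = 43/26

43/26 dollars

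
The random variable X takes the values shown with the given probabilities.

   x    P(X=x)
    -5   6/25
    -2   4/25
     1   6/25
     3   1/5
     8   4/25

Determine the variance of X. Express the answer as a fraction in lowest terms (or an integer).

464/25

E[X] = (6/25)·(-5) + (4/25)·(-2) + (6/25)·1 + (1/5)·3 + (4/25)·8 = 3/5
E[X²] = (6/25)·25 + (4/25)·4 + (6/25)·1 + (1/5)·9 + (4/25)·64 = 473/25
Var(X) = 473/25 − (3/5)² = 464/25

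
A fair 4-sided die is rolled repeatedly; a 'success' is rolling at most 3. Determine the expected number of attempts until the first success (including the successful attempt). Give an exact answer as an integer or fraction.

For a geometric distribution, E[trials] = 1/p = 1/(3/4) = 4/3.

4/3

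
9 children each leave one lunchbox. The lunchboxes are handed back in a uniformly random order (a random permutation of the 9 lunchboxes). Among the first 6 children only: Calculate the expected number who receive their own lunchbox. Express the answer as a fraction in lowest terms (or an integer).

2/3

Let Xᵢ = 1 if person i gets their own lunchbox. For each i, P(Xᵢ=1) = 1/9.
By linearity of expectation, E[X₁+…+X_6] = 6·(1/9) = 2/3.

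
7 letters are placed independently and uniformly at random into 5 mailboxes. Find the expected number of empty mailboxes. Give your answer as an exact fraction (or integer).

16384/15625

Let Xⱼ=1 if mailbox j is empty. P(Xⱼ=1) = ((5-1)/5)^7 = 16384/78125.
By linearity, E[#empty] = 5·16384/78125 = 16384/15625.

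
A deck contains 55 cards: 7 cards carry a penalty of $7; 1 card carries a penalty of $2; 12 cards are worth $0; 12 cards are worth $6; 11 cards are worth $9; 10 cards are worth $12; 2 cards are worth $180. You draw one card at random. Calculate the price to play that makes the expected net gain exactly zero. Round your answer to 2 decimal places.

E[payout] = (7/55)·(-7) + (1/55)·(-2) + (12/55)·0 + (12/55)·6 + (11/55)·9 + (10/55)·12 + (2/55)·180 = 120/11
Fair fee = E[payout] = 120/11 ≈ $10.91

$10.91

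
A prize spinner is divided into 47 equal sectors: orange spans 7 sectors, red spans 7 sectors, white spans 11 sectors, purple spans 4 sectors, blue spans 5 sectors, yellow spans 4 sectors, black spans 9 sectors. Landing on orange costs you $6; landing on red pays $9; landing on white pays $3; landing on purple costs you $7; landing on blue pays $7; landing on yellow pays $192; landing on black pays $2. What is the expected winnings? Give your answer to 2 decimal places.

E[payout] = (7/47)·(-6) + (7/47)·9 + (11/47)·3 + (4/47)·(-7) + (5/47)·7 + (4/47)·192 + (9/47)·2 = 847/47
≈ $18.02

$18.02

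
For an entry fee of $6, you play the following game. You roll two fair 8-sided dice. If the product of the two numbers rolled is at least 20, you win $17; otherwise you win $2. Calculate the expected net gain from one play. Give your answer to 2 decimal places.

E[payout] = (9/16)·2 + (7/16)·17 = 137/16
Expected profit = 137/16 − 6 = 41/16 ≈ $2.56

$2.56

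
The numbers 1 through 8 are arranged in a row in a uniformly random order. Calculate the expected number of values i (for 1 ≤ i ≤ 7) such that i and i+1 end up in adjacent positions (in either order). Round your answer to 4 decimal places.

1.7500

For each i ∈ {1,…,7}, let Xᵢ = 1 if i and i+1 are adjacent. P(Xᵢ=1) = 2·(8−1)!/8! = 2/8.
By linearity, E[ΣXᵢ] = (7)·(2/8) = 7/4.
≈ 1.7500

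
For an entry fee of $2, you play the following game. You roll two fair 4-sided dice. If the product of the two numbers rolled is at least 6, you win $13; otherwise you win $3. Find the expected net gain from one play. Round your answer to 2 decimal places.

$6.00

E[payout] = (1/2)·3 + (1/2)·13 = 8
Expected profit = 8 − 2 = 6 ≈ $6.00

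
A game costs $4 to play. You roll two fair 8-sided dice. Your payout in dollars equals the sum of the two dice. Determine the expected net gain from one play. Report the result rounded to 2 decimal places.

$5.00

Distribution of the sum of the two dice: 2 w.p. 1/64, 3 w.p. 1/32, 4 w.p. 3/64, 5 w.p. 1/16, 6 w.p. 5/64, 7 w.p. 3/32, …
E[payout] = (1/64)·2 + (1/32)·3 + (3/64)·4 + (1/16)·5 + (5/64)·6 + (3/32)·7 + (7/64)·8 + (1/8)·9 + (7/64)·10 + (3/32)·11 + (5/64)·12 + (1/16)·13 + (3/64)·14 + (1/32)·15 + (1/64)·16 = 9
Expected profit = 9 − 4 = 5 ≈ $5.00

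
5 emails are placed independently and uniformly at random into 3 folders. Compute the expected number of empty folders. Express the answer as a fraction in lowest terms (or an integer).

Let Xⱼ=1 if folder j is empty. P(Xⱼ=1) = ((3-1)/3)^5 = 32/243.
By linearity, E[#empty] = 3·32/243 = 32/81.

32/81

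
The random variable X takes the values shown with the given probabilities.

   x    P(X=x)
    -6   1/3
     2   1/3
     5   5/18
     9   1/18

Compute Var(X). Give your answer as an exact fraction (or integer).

E[X] = (1/3)·(-6) + (1/3)·2 + (5/18)·5 + (1/18)·9 = 5/9
E[X²] = (1/3)·36 + (1/3)·4 + (5/18)·25 + (1/18)·81 = 223/9
Var(X) = 223/9 − (5/9)² = 1982/81

1982/81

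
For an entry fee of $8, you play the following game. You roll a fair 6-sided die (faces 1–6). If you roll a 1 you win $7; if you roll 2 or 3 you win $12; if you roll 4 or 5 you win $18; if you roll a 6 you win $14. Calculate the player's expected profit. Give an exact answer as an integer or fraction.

E[payout] = (1/6)·7 + (1/3)·12 + (1/6)·14 + (1/3)·18 = 27/2
Expected profit = 27/2 − 8 = 11/2

11/2 dollars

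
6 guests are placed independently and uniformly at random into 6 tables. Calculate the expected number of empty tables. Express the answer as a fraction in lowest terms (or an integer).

15625/7776

Let Xⱼ=1 if table j is empty. P(Xⱼ=1) = ((6-1)/6)^6 = 15625/46656.
By linearity, E[#empty] = 6·15625/46656 = 15625/7776.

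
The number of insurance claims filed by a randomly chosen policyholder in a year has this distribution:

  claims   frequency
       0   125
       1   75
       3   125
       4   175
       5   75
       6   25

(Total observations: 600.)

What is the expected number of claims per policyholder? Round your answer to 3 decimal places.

2.792

Total = 600, so P(claims=0) = 125/600, etc.
E[X] = (5/24)·0 + (1/8)·1 + (5/24)·3 + (7/24)·4 + (1/8)·5 + (1/24)·6
     = 67/24 ≈ 2.792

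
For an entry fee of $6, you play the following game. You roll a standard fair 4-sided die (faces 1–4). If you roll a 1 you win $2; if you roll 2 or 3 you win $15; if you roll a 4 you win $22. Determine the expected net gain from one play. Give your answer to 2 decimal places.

$7.50

E[payout] = (1/4)·2 + (1/2)·15 + (1/4)·22 = 27/2
Expected profit = 27/2 − 6 = 15/2 ≈ $7.50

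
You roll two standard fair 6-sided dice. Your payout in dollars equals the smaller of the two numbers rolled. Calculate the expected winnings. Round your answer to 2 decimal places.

Distribution of the smaller of the two numbers rolled: 1 w.p. 11/36, 2 w.p. 1/4, 3 w.p. 7/36, 4 w.p. 5/36, 5 w.p. 1/12, 6 w.p. 1/36
E[payout] = (11/36)·1 + (1/4)·2 + (7/36)·3 + (5/36)·4 + (1/12)·5 + (1/36)·6 = 91/36
≈ $2.53

$2.53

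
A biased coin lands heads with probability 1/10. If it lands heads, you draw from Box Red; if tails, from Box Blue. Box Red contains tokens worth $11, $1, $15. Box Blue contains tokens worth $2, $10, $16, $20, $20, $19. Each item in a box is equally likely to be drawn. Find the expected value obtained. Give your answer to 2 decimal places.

$13.95

E[X | Box Red] = (11 + 1 + 15)/3 = 9
E[X | Box Blue] = (2 + 10 + 16 + 20 + 20 + 19)/6 = 29/2
E[X] = (1/10)·9 + (9/10)·29/2 = 279/20 ≈ 13.95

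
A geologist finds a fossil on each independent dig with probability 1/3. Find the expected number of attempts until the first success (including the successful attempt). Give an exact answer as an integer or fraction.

For a geometric distribution, E[trials] = 1/p = 1/(1/3) = 3.

3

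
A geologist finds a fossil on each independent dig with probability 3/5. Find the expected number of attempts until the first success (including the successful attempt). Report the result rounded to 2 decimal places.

For a geometric distribution, E[trials] = 1/p = 1/(3/5) = 5/3.
≈ 1.67

1.67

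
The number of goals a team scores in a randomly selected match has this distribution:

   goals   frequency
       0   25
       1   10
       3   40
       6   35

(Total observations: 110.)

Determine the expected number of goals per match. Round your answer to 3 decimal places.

3.091

Total = 110, so P(goals=0) = 25/110, etc.
E[X] = (5/22)·0 + (1/11)·1 + (4/11)·3 + (7/22)·6
     = 34/11 ≈ 3.091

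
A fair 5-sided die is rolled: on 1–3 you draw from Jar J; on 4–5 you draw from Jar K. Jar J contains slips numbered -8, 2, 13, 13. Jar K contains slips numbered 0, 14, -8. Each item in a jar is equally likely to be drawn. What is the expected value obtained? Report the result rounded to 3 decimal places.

E[X | Jar J] = (-8 + 2 + 13 + 13)/4 = 5
E[X | Jar K] = (0 + 14 − 8)/3 = 2
E[X] = (3/5)·5 + (2/5)·2 = 19/5 ≈ 3.800

3.800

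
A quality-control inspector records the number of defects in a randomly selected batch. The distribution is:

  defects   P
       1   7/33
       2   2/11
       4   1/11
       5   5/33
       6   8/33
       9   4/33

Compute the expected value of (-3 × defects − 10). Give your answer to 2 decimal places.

E[-3x-10] = (7/33)·(-13) + (2/11)·(-16) + (1/11)·(-22) + (5/33)·(-25) + (8/33)·(-28) + (4/33)·(-37)
     = -250/11 ≈ -22.73

-22.73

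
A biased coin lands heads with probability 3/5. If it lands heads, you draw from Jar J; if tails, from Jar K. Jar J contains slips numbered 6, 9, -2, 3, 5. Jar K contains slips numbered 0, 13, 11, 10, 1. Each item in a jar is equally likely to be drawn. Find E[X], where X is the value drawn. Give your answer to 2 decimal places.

E[X | Jar J] = (6 + 9 − 2 + 3 + 5)/5 = 21/5
E[X | Jar K] = (0 + 13 + 11 + 10 + 1)/5 = 7
E[X] = (3/5)·21/5 + (2/5)·7 = 133/25 ≈ 5.32

5.32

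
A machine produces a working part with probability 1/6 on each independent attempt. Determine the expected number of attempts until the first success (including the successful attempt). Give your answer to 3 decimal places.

For a geometric distribution, E[trials] = 1/p = 1/(1/6) = 6.
≈ 6.000

6.000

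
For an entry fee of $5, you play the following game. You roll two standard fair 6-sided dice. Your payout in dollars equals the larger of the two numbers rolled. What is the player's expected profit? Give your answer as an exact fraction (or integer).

Distribution of the larger of the two numbers rolled: 1 w.p. 1/36, 2 w.p. 1/12, 3 w.p. 5/36, 4 w.p. 7/36, 5 w.p. 1/4, 6 w.p. 11/36
E[payout] = (1/36)·1 + (1/12)·2 + (5/36)·3 + (7/36)·4 + (1/4)·5 + (11/36)·6 = 161/36
Expected profit = 161/36 − 5 = -19/36

-19/36 dollars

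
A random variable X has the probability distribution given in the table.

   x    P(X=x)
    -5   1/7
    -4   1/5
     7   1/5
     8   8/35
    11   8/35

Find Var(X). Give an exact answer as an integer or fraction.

E[X] = (1/7)·(-5) + (1/5)·(-4) + (1/5)·7 + (8/35)·8 + (8/35)·11 = 148/35
E[X²] = (1/7)·25 + (1/5)·16 + (1/5)·49 + (8/35)·64 + (8/35)·121 = 412/7
Var(X) = 412/7 − (148/35)² = 50196/1225

50196/1225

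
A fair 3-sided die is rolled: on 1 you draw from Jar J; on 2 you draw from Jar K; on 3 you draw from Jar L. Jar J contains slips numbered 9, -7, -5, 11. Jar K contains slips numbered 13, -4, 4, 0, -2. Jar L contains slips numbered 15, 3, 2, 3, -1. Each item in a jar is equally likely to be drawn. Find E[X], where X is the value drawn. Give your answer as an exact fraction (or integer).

43/15

E[X | Jar J] = (9 − 7 − 5 + 11)/4 = 2
E[X | Jar K] = (13 − 4 + 4 + 0 − 2)/5 = 11/5
E[X | Jar L] = (15 + 3 + 2 + 3 − 1)/5 = 22/5
E[X] = (1/3)·2 + (1/3)·11/5 + (1/3)·22/5 = 43/15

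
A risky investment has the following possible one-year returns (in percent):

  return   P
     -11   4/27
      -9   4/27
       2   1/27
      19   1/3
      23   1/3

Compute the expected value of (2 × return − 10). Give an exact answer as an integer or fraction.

110/9

E[2x-10] = (4/27)·(-32) + (4/27)·(-28) + (1/27)·(-6) + (1/3)·28 + (1/3)·36
     = 110/9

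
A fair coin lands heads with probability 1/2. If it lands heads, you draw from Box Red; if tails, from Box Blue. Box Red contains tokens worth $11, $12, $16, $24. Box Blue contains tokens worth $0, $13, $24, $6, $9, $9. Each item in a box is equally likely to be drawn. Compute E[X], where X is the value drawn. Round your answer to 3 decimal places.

E[X | Box Red] = (11 + 12 + 16 + 24)/4 = 63/4
E[X | Box Blue] = (0 + 13 + 24 + 6 + 9 + 9)/6 = 61/6
E[X] = (1/2)·63/4 + (1/2)·61/6 = 311/24 ≈ 12.958

$12.958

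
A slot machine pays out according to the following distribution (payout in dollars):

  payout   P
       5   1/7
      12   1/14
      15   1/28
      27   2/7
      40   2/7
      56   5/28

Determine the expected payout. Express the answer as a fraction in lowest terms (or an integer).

125/4 dollars

E[X] = (1/7)·5 + (1/14)·12 + (1/28)·15 + (2/7)·27 + (2/7)·40 + (5/28)·56
     = 125/4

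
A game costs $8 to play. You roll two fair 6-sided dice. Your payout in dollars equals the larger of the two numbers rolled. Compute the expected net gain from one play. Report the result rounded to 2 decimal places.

Distribution of the larger of the two numbers rolled: 1 w.p. 1/36, 2 w.p. 1/12, 3 w.p. 5/36, 4 w.p. 7/36, 5 w.p. 1/4, 6 w.p. 11/36
E[payout] = (1/36)·1 + (1/12)·2 + (5/36)·3 + (7/36)·4 + (1/4)·5 + (11/36)·6 = 161/36
Expected profit = 161/36 − 8 = -127/36 ≈ -$3.53

-$3.53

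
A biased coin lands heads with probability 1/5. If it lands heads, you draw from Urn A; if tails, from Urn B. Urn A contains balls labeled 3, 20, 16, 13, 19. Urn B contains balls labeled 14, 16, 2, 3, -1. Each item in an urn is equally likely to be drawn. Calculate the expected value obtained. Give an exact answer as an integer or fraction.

207/25

E[X | Urn A] = (3 + 20 + 16 + 13 + 19)/5 = 71/5
E[X | Urn B] = (14 + 16 + 2 + 3 − 1)/5 = 34/5
E[X] = (1/5)·71/5 + (4/5)·34/5 = 207/25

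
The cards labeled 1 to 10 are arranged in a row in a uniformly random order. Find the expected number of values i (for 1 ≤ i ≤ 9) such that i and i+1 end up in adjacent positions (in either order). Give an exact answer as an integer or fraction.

9/5

For each i ∈ {1,…,9}, let Xᵢ = 1 if i and i+1 are adjacent. P(Xᵢ=1) = 2·(10−1)!/10! = 2/10.
By linearity, E[ΣXᵢ] = (9)·(2/10) = 9/5.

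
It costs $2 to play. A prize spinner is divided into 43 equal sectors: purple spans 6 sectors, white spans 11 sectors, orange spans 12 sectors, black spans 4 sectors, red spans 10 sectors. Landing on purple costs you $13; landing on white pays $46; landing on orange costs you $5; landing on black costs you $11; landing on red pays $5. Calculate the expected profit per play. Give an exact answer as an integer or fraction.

288/43 dollars

E[payout] = (6/43)·(-13) + (11/43)·46 + (12/43)·(-5) + (4/43)·(-11) + (10/43)·5 = 374/43
Expected profit = 374/43 − 2 = 288/43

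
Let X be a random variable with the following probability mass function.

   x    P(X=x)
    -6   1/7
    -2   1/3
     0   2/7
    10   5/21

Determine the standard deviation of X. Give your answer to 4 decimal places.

5.4361

E[X] = 6/7, E[X²] = 212/7
Var(X) = E[X²] − (E[X])² = 212/7 − 36/49 = 1448/49
SD(X) = √(1448/49) ≈ 5.4361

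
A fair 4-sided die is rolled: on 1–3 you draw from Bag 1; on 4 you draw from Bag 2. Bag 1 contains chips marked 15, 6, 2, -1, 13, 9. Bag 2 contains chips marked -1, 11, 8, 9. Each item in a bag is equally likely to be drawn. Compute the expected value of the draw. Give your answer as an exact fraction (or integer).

E[X | Bag 1] = (15 + 6 + 2 − 1 + 13 + 9)/6 = 22/3
E[X | Bag 2] = (-1 + 11 + 8 + 9)/4 = 27/4
E[X] = (3/4)·22/3 + (1/4)·27/4 = 115/16

115/16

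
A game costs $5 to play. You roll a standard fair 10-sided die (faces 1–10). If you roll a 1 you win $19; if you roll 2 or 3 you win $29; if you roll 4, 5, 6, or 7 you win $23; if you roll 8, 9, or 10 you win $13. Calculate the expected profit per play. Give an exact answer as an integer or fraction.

E[payout] = (3/10)·13 + (1/10)·19 + (2/5)·23 + (1/5)·29 = 104/5
Expected profit = 104/5 − 5 = 79/5

79/5 dollars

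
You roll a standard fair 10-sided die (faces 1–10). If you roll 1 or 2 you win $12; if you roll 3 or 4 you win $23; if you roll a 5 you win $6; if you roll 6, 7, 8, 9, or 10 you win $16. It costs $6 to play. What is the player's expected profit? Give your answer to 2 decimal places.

$9.60

E[payout] = (1/10)·6 + (1/5)·12 + (1/2)·16 + (1/5)·23 = 78/5
Expected profit = 78/5 − 6 = 48/5 ≈ $9.60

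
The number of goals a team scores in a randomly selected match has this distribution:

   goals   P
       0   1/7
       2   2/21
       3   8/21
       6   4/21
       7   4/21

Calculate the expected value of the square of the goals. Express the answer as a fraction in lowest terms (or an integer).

20

E[X²] = (1/7)·0 + (2/21)·4 + (8/21)·9 + (4/21)·36 + (4/21)·49
     = 20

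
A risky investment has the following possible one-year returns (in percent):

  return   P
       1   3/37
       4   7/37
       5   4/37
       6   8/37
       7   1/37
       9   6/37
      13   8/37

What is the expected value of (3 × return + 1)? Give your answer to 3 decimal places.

E[3x+1] = (3/37)·4 + (7/37)·13 + (4/37)·16 + (8/37)·19 + (1/37)·22 + (6/37)·28 + (8/37)·40
     = 829/37 ≈ 22.405

22.405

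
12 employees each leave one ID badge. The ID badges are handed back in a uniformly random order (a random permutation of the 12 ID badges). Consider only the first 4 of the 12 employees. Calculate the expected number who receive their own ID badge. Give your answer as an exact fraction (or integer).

Let Xᵢ = 1 if person i gets their own ID badge. For each i, P(Xᵢ=1) = 1/12.
By linearity of expectation, E[X₁+…+X_4] = 4·(1/12) = 1/3.

1/3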